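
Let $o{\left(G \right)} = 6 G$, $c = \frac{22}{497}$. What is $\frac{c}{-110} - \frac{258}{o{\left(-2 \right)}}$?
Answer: $\frac{106853}{4970} \approx 21.5$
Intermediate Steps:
$c = \frac{22}{497}$ ($c = 22 \cdot \frac{1}{497} = \frac{22}{497} \approx 0.044266$)
$\frac{c}{-110} - \frac{258}{o{\left(-2 \right)}} = \frac{22}{497 \left(-110\right)} - \frac{258}{6 \left(-2\right)} = \frac{22}{497} \left(- \frac{1}{110}\right) - \frac{258}{-12} = - \frac{1}{2485} - - \frac{43}{2} = - \frac{1}{2485} + \frac{43}{2} = \frac{106853}{4970}$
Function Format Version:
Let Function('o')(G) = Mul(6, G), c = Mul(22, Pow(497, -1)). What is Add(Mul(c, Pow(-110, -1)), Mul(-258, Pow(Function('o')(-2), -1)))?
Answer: Rational(106853, 4970) ≈ 21.500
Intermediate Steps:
c = Rational(22, 497) (c = Mul(22, Rational(1, 497)) = Rational(22, 497) ≈ 0.044266)
Add(Mul(c, Pow(-110, -1)), Mul(-258, Pow(Function('o')(-2), -1))) = Add(Mul(Rational(22, 497), Pow(-110, -1)), Mul(-258, Pow(Mul(6, -2), -1))) = Add(Mul(Rational(22, 497), Rational(-1, 110)), Mul(-258, Pow(-12, -1))) = Add(Rational(-1, 2485), Mul(-258, Rational(-1, 12))) = Add(Rational(-1, 2485), Rational(43, 2)) = Rational(106853, 4970)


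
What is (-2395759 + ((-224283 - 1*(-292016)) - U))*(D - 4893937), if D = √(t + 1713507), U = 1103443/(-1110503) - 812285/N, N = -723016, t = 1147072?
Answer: 9147741194020115633581555/802911437048 - 1869198805383092515*√2860579/802911437048 ≈ 1.1389e+13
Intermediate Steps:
U = 104237985267/802911437048 (U = 1103443/(-1110503) - 812285/(-723016) = 1103443*(-1/1110503) - 812285*(-1/723016) = -1103443/1110503 + 812285/723016 = 104237985267/802911437048 ≈ 0.12983)
D = √2860579 (D = √(1147072 + 1713507) = √2860579 ≈ 1691.3)
(-2395759 + ((-224283 - 1*(-292016)) - U))*(D - 4893937) = (-2395759 + ((-224283 - 1*(-292016)) - 1*104237985267/802911437048))*(√2860579 - 4893937) = (-2395759 + ((-224283 + 292016) - 104237985267/802911437048))*(-4893937 + √2860579) = (-2395759 + (67733 - 104237985267/802911437048))*(-4893937 + √2860579) = (-2395759 + 54383496127586917/802911437048)*(-4893937 + √2860579) = -1869198805383092515*(-4893937 + √2860579)/802911437048 = 9147741194020115633581555/802911437048 - 1869198805383092515*√2860579/802911437048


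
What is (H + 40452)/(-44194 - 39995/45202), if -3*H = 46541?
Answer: -3381787630/5993091549 ≈ -0.56428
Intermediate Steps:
H = -46541/3 (H = -⅓*46541 = -46541/3 ≈ -15514.)
(H + 40452)/(-44194 - 39995/45202) = (-46541/3 + 40452)/(-44194 - 39995/45202) = 74815/(3*(-44194 - 39995*1/45202)) = 74815/(3*(-44194 - 39995/45202)) = 74815/(3*(-1997697183/45202)) = (74815/3)*(-45202/1997697183) = -3381787630/5993091549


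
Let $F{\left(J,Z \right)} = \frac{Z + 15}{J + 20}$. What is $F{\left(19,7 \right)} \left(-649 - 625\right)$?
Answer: $- \frac{2156}{3} \approx -718.67$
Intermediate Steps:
$F{\left(J,Z \right)} = \frac{15 + Z}{20 + J}$
$F{\left(19,7 \right)} \left(-649 - 625\right) = \frac{15 + 7}{20 + 19} \left(-649 - 625\right) = \frac{1}{39} \cdot 22 \left(-1274\right) = \frac{22}{39} \left(-1274\right) = - \frac{2156}{3}$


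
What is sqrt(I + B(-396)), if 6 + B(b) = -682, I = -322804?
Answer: 2*I*sqrt(80873) ≈ 568.76*I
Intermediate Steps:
B(b) = -688 (B(b) = -6 - 682 = -688)
sqrt(I + B(-396)) = sqrt(-322804 - 688) = sqrt(-323492) = 2*I*sqrt(80873)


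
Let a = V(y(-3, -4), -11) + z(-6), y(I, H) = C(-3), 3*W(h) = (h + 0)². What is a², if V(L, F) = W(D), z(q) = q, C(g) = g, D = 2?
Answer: 196/9 ≈ 21.778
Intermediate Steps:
W(h) = h²/3 (W(h) = (h + 0)²/3 = h²/3)
y(I, H) = -3
V(L, F) = 4/3 (V(L, F) = (⅓)*2² = (⅓)*4 = 4/3)
a = -14/3 (a = 4/3 - 6 = -14/3 ≈ -4.6667)
a² = (-14/3)² = 196/9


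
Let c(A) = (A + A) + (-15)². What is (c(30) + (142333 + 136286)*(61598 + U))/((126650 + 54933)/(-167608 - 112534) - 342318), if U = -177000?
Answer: 9007458827756526/95897830739 ≈ 93928.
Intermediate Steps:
c(A) = 225 + 2*A (c(A) = 2*A + 225 = 225 + 2*A)
(c(30) + (142333 + 136286)*(61598 + U))/((126650 + 54933)/(-167608 - 112534) - 342318) = ((225 + 2*30) + (142333 + 136286)*(61598 - 177000))/((126650 + 54933)/(-167608 - 112534) - 342318) = ((225 + 60) + 278619*(-115402))/(181583/(-280142) - 342318) = (285 - 32153189838)/(181583*(-1/280142) - 342318) = -32153189553/(-181583/280142 - 342318) = -32153189553/(-95897830739/280142) = -32153189553*(-280142/95897830739) = 9007458827756526/95897830739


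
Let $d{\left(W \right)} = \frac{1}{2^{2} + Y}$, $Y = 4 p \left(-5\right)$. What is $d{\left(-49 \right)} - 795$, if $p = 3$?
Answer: $- \frac{44521}{56} \approx -795.02$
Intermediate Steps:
$Y = -60$ ($Y = 4 \cdot 3 \left(-5\right) = 12 \left(-5\right) = -60$)
$d{\left(W \right)} = - \frac{1}{56}$ ($d{\left(W \right)} = \frac{1}{2^{2} - 60} = \frac{1}{4 - 60} = \frac{1}{-56} = - \frac{1}{56}$)
$d{\left(-49 \right)} - 795 = - \frac{1}{56} - 795 = - \frac{44521}{56}$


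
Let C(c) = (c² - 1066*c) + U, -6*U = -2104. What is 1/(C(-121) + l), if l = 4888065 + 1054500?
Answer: 3/18259628 ≈ 1.6430e-7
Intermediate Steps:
U = 1052/3 (U = -⅙*(-2104) = 1052/3 ≈ 350.67)
C(c) = 1052/3 + c² - 1066*c (C(c) = (c² - 1066*c) + 1052/3 = 1052/3 + c² - 1066*c)
l = 5942565
1/(C(-121) + l) = 1/((1052/3 + (-121)² - 1066*(-121)) + 5942565) = 1/((1052/3 + 14641 + 128986) + 5942565) = 1/(431933/3 + 5942565) = 1/(18259628/3) = 3/18259628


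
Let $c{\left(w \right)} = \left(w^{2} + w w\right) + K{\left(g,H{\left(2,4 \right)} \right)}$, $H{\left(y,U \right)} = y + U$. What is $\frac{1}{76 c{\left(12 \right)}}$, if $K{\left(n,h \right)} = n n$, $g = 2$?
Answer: $\frac{1}{22192} \approx 4.5061 \cdot 10^{-5}$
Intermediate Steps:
$H{\left(y,U \right)} = U + y$
$K{\left(n,h \right)} = n^{2}$
$c{\left(w \right)} = 4 + 2 w^{2}$ ($c{\left(w \right)} = \left(w^{2} + w w\right) + 2^{2} = \left(w^{2} + w^{2}\right) + 4 = 2 w^{2} + 4 = 4 + 2 w^{2}$)
$\frac{1}{76 c{\left(12 \right)}} = \frac{1}{76 \left(4 + 2 \cdot 12^{2}\right)} = \frac{1}{76 \left(4 + 2 \cdot 144\right)} = \frac{1}{76 \left(4 + 288\right)} = \frac{1}{76 \cdot 292} = \frac{1}{22192}$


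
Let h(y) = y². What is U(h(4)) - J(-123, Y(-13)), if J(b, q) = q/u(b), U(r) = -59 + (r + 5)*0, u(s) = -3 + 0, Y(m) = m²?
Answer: -8/3 ≈ -2.6667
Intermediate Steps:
u(s) = -3
U(r) = -59 (U(r) = -59 + (5 + r)*0 = -59 + 0 = -59)
J(b, q) = -q/3 (J(b, q) = q/(-3) = q*(-⅓) = -q/3)
U(h(4)) - J(-123, Y(-13)) = -59 - (-1)*(-13)²/3 = -59 - (-1)*169/3 = -59 - 1*(-169/3) = -59 + 169/3 = -8/3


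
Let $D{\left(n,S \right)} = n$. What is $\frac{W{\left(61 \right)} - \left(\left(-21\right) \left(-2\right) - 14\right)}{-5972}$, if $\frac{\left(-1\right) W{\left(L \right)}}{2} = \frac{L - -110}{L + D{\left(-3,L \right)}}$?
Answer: $\frac{983}{173188} \approx 0.0056759$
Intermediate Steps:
$W{\left(L \right)} = - \frac{2 \left(110 + L\right)}{-3 + L}$ ($W{\left(L \right)} = - 2 \frac{L - -110}{L - 3} = - 2 \frac{L + 110}{-3 + L} = - 2 \frac{110 + L}{-3 + L} = - \frac{2 \left(110 + L\right)}{-3 + L}$)
$\frac{W{\left(61 \right)} - \left(\left(-21\right) \left(-2\right) - 14\right)}{-5972} = \frac{\frac{2 \left(-110 - 61\right)}{-3 + 61} - \left(\left(-21\right) \left(-2\right) - 14\right)}{-5972} = \left(\frac{2 \left(-110 - 61\right)}{58} - \left(42 - 14\right)\right) \left(- \frac{1}{5972}\right) = \left(2 \cdot \frac{1}{58} \left(-171\right) - 28\right) \left(- \frac{1}{5972}\right) = \left(- \frac{171}{29} - 28\right) \left(- \frac{1}{5972}\right) = \left(- \frac{983}{29}\right) \left(- \frac{1}{5972}\right) = \frac{983}{173188}$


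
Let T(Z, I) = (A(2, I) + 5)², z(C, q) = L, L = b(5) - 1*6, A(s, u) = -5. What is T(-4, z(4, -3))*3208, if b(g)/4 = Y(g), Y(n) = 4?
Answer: 0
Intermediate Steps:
b(g) = 16 (b(g) = 4*4 = 16)
L = 10 (L = 16 - 1*6 = 16 - 6 = 10)
z(C, q) = 10
T(Z, I) = 0 (T(Z, I) = (-5 + 5)² = 0² = 0)
T(-4, z(4, -3))*3208 = 0*3208 = 0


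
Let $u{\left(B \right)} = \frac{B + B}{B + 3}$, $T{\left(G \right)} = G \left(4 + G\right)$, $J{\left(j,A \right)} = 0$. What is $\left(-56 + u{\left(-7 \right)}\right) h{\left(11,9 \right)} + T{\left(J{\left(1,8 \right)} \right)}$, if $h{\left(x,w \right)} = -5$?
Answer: $\frac{525}{2} \approx 262.5$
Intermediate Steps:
$u{\left(B \right)} = \frac{2 B}{3 + B}$
$\left(-56 + u{\left(-7 \right)}\right) h{\left(11,9 \right)} + T{\left(J{\left(1,8 \right)} \right)} = \left(-56 + 2 \left(-7\right) \frac{1}{3 - 7}\right) \left(-5\right) + 0 \left(4 + 0\right) = \left(-56 + 2 \left(-7\right) \frac{1}{-4}\right) \left(-5\right) + 0 \cdot 4 = \left(-56 + 2 \left(-7\right) \left(- \frac{1}{4}\right)\right) \left(-5\right) + 0 = \left(-56 + \frac{7}{2}\right) \left(-5\right) + 0 = \left(- \frac{105}{2}\right) \left(-5\right) + 0 = \frac{525}{2} + 0 = \frac{525}{2}$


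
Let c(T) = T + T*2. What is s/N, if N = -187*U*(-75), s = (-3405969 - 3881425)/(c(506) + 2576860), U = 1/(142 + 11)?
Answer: -10931091/354526975 ≈ -0.030833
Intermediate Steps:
c(T) = 3*T (c(T) = T + 2*T = 3*T)
U = 1/153 ≈ 0.0065359
s = -3643697/1289189 (s = (-3405969 - 3881425)/(3*506 + 2576860) = -7287394/(1518 + 2576860) = -7287394/2578378 = -7287394*1/2578378 = -3643697/1289189 ≈ -2.8263)
N = 275/3 (N = -187*1/153*(-75) = -11/9*(-75) = 275/3 ≈ 91.667)
s/N = -3643697/(1289189*275/3) = -3643697/1289189*3/275 = -10931091/354526975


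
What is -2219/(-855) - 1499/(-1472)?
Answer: 4548013/1258560 ≈ 3.6137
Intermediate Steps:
-2219/(-855) - 1499/(-1472) = -2219*(-1/855) - 1499*(-1/1472) = 2219/855 + 1499/1472 = 4548013/1258560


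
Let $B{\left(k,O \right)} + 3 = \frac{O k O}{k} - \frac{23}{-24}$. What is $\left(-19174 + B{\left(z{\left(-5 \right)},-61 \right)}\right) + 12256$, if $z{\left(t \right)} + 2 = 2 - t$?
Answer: $- \frac{76777}{24} \approx -3199.0$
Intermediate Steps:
$z{\left(t \right)} = - t$ ($z{\left(t \right)} = -2 - \left(-2 + t\right) = - t$)
$B{\left(k,O \right)} = - \frac{49}{24} + O^{2}$ ($B{\left(k,O \right)} = -3 + \left(\frac{O k O}{k} - \frac{23}{-24}\right) = -3 + \left(\frac{k O^{2}}{k} - - \frac{23}{24}\right) = -3 + \left(O^{2} + \frac{23}{24}\right) = -3 + \left(\frac{23}{24} + O^{2}\right) = - \frac{49}{24} + O^{2}$)
$\left(-19174 + B{\left(z{\left(-5 \right)},-61 \right)}\right) + 12256 = \left(-19174 - \left(\frac{49}{24} - \left(-61\right)^{2}\right)\right) + 12256 = \left(-19174 + \left(- \frac{49}{24} + 3721\right)\right) + 12256 = \left(-19174 + \frac{89255}{24}\right) + 12256 = - \frac{370921}{24} + 12256 = - \frac{76777}{24}$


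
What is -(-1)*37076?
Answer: 37076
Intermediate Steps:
-(-1)*37076 = -1*(-37076) = 37076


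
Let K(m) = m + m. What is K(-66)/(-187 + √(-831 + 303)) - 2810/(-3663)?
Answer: 17287642/11820501 + 48*I*√33/3227 ≈ 1.4625 + 0.085447*I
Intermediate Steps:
K(m) = 2*m
K(-66)/(-187 + √(-831 + 303)) - 2810/(-3663) = (2*(-66))/(-187 + √(-831 + 303)) - 2810/(-3663) = -132/(-187 + √(-528)) - 2810*(-1/3663) = -132/(-187 + 4*I*√33) + 2810/3663 = 2810/3663 - 132/(-187 + 4*I*√33)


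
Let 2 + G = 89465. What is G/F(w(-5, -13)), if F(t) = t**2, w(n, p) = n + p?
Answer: 29821/108 ≈ 276.12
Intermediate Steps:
G = 89463 (G = -2 + 89465 = 89463)
G/F(w(-5, -13)) = 89463/((-5 - 13)**2) = 89463/((-18)**2) = 89463/324 = 89463*(1/324) = 29821/108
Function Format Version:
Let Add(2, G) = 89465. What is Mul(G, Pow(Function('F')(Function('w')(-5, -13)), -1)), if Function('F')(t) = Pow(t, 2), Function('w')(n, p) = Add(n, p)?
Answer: Rational(29821, 108) ≈ 276.12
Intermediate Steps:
G = 89463 (G = Add(-2, 89465) = 89463)
Mul(G, Pow(Function('F')(Function('w')(-5, -13)), -1)) = Mul(89463, Pow(Pow(Add(-5, -13), 2), -1)) = Mul(89463, Pow(Pow(-18, 2), -1)) = Mul(89463, Pow(324, -1)) = Mul(89463, Rational(1, 324)) = Rational(29821, 108)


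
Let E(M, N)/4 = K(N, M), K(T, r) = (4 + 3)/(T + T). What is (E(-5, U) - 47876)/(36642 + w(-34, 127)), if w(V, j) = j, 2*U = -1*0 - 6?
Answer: -143642/110307 ≈ -1.3022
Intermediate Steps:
U = -3 (U = (-1*0 - 6)/2 = (0 - 6)/2 = (1/2)*(-6) = -3)
K(T, r) = 7/(2*T) (K(T, r) = 7/((2*T)) = 7*(1/(2*T)) = 7/(2*T))
E(M, N) = 14/N (E(M, N) = 4*(7/(2*N)) = 14/N)
(E(-5, U) - 47876)/(36642 + w(-34, 127)) = (14/(-3) - 47876)/(36642 + 127) = (14*(-1/3) - 47876)/36769 = (-14/3 - 47876)*(1/36769) = -143642/3*1/36769 = -143642/110307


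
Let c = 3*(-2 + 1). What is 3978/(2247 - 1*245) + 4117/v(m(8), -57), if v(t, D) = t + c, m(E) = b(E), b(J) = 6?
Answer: 317468/231 ≈ 1374.3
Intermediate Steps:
m(E) = 6
c = -3 (c = 3*(-1) = -3)
v(t, D) = -3 + t (v(t, D) = t - 3 = -3 + t)
3978/(2247 - 1*245) + 4117/v(m(8), -57) = 3978/(2247 - 1*245) + 4117/(-3 + 6) = 3978/(2247 - 245) + 4117/3 = 3978/2002 + 4117*(1/3) = 3978*(1/2002) + 4117/3 = 153/77 + 4117/3 = 317468/231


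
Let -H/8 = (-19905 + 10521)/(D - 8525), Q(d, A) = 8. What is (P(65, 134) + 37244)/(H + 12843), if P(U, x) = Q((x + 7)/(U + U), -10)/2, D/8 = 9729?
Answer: 860515712/296728291 ≈ 2.9000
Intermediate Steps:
D = 77832 (D = 8*9729 = 77832)
P(U, x) = 4 (P(U, x) = 8/2 = 8*(½) = 4)
H = 75072/69307 (H = -8*(-19905 + 10521)/(77832 - 8525) = -(-75072)/69307 = -8*(-9384/69307) = 75072/69307 ≈ 1.0832)
(P(65, 134) + 37244)/(H + 12843) = (4 + 37244)/(75072/69307 + 12843) = 37248/(890184873/69307) = 37248*(69307/890184873) = 860515712/296728291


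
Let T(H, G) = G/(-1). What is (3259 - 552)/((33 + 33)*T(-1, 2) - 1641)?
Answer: -2707/1773 ≈ -1.5268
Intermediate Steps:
T(H, G) = -G (T(H, G) = G*(-1) = -G)
(3259 - 552)/((33 + 33)*T(-1, 2) - 1641) = (3259 - 552)/((33 + 33)*(-1*2) - 1641) = 2707/(66*(-2) - 1641) = 2707/(-132 - 1641) = 2707/(-1773) = 2707*(-1/1773) = -2707/1773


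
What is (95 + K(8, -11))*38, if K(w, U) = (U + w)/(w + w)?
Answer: 28823/8 ≈ 3602.9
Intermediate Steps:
K(w, U) = (U + w)/(2*w) (K(w, U) = (U + w)/((2*w)) = (U + w)*(1/(2*w)) = (U + w)/(2*w))
(95 + K(8, -11))*38 = (95 + (½)*(-11 + 8)/8)*38 = (95 + (½)*(⅛)*(-3))*38 = (95 - 3/16)*38 = (1517/16)*38 = 28823/8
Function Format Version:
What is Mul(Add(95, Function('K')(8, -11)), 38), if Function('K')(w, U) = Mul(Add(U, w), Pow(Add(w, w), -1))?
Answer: Rational(28823, 8) ≈ 3602.9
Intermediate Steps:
Function('K')(w, U) = Mul(Rational(1, 2), Pow(w, -1), Add(U, w)) (Function('K')(w, U) = Mul(Add(U, w), Pow(Mul(2, w), -1)) = Mul(Add(U, w), Mul(Rational(1, 2), Pow(w, -1))) = Mul(Rational(1, 2), Pow(w, -1), Add(U, w)))
Mul(Add(95, Function('K')(8, -11)), 38) = Mul(Add(95, Mul(Rational(1, 2), Pow(8, -1), Add(-11, 8))), 38) = Mul(Add(95, Mul(Rational(1, 2), Rational(1, 8), -3)), 38) = Mul(Add(95, Rational(-3, 16)), 38) = Mul(Rational(1517, 16), 38) = Rational(28823, 8)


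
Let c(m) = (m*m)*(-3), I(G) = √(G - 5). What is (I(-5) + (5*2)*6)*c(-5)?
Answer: -4500 - 75*I*√10 ≈ -4500.0 - 237.17*I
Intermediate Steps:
I(G) = √(-5 + G)
c(m) = -3*m² (c(m) = m²*(-3) = -3*m²)
(I(-5) + (5*2)*6)*c(-5) = (√(-5 - 5) + (5*2)*6)*(-3*(-5)²) = (√(-10) + 10*6)*(-3*25) = (I*√10 + 60)*(-75) = (60 + I*√10)*(-75) = -4500 - 75*I*√10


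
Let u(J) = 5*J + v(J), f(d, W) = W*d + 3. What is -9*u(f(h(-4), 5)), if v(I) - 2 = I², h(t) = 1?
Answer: -954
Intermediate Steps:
f(d, W) = 3 + W*d
v(I) = 2 + I²
u(J) = 2 + J² + 5*J (u(J) = 5*J + (2 + J²) = 2 + J² + 5*J)
-9*u(f(h(-4), 5)) = -9*(2 + (3 + 5*1)² + 5*(3 + 5*1)) = -9*(2 + (3 + 5)² + 5*(3 + 5)) = -9*(2 + 8² + 5*8) = -9*(2 + 64 + 40) = -9*106 = -954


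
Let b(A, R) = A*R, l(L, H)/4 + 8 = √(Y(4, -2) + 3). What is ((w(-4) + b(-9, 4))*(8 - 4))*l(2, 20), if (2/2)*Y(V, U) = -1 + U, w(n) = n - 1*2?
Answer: 5376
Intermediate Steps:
w(n) = -2 + n (w(n) = n - 2 = -2 + n)
Y(V, U) = -1 + U
l(L, H) = -32 (l(L, H) = -32 + 4*√((-1 - 2) + 3) = -32 + 4*√(-3 + 3) = -32 + 4*√0 = -32 + 4*0 = -32 + 0 = -32)
((w(-4) + b(-9, 4))*(8 - 4))*l(2, 20) = (((-2 - 4) - 9*4)*(8 - 4))*(-32) = ((-6 - 36)*4)*(-32) = -42*4*(-32) = -168*(-32) = 5376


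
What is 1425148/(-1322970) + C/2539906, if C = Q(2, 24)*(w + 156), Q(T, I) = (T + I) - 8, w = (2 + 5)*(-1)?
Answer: -904048437637/840054860205 ≈ -1.0762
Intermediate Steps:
w = -7 (w = 7*(-1) = -7)
Q(T, I) = -8 + I + T (Q(T, I) = (I + T) - 8 = -8 + I + T)
C = 2682 (C = (-8 + 24 + 2)*(-7 + 156) = 18*149 = 2682)
1425148/(-1322970) + C/2539906 = 1425148/(-1322970) + 2682/2539906 = 1425148*(-1/1322970) + 2682*(1/2539906) = -712574/661485 + 1341/1269953 = -904048437637/840054860205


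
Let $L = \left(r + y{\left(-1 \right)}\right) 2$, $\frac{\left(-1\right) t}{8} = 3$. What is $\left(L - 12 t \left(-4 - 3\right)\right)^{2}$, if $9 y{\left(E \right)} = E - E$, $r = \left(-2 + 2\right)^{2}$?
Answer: $4064256$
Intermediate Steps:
$r = 0$ ($r = 0^{2} = 0$)
$t = -24$ ($t = \left(-8\right) 3 = -24$)
$y{\left(E \right)} = 0$ ($y{\left(E \right)} = \frac{E - E}{9} = \frac{1}{9} \cdot 0 = 0$)
$L = 0$ ($L = \left(0 + 0\right) 2 = 0 \cdot 2 = 0$)
$\left(L - 12 t \left(-4 - 3\right)\right)^{2} = \left(0 - 12 \left(- 24 \left(-4 - 3\right)\right)\right)^{2} = \left(0 - 12 \left(\left(-24\right) \left(-7\right)\right)\right)^{2} = \left(0 - 2016\right)^{2} = \left(-2016\right)^{2} = 4064256$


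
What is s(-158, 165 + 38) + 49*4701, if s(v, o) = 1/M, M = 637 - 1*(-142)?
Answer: 179441872/779 ≈ 2.3035e+5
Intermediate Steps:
M = 779 (M = 637 + 142 = 779)
s(v, o) = 1/779
s(-158, 165 + 38) + 49*4701 = 1/779 + 49*4701 = 1/779 + 230349 = 179441872/779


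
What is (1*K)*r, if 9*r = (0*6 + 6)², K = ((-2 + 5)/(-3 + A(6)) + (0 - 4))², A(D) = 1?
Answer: 121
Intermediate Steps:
K = 121/4 (K = ((-2 + 5)/(-3 + 1) + (0 - 4))² = (3/(-2) - 4)² = (3*(-½) - 4)² = (-3/2 - 4)² = (-11/2)² = 121/4 ≈ 30.250)
r = 4 (r = (0*6 + 6)²/9 = (0 + 6)²/9 = (⅑)*6² = (⅑)*36 = 4)
(1*K)*r = (1*(121/4))*4 = (121/4)*4 = 121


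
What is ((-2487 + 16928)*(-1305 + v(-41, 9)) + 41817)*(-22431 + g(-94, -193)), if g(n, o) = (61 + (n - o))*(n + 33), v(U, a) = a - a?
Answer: 605309520408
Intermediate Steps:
v(U, a) = 0
g(n, o) = (33 + n)*(61 + n - o) (g(n, o) = (61 + n - o)*(33 + n) = (33 + n)*(61 + n - o))
((-2487 + 16928)*(-1305 + v(-41, 9)) + 41817)*(-22431 + g(-94, -193)) = ((-2487 + 16928)*(-1305 + 0) + 41817)*(-22431 + (2013 + (-94)**2 - 33*(-193) + 94*(-94) - 1*(-94)*(-193))) = (14441*(-1305) + 41817)*(-22431 + (2013 + 8836 + 6369 - 8836 - 18142)) = (-18845505 + 41817)*(-22431 - 9760) = -18803688*(-32191) = 605309520408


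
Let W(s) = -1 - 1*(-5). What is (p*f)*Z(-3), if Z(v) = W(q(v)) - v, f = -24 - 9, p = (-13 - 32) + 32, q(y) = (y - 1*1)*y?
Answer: 3003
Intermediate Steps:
q(y) = y*(-1 + y) (q(y) = (y - 1)*y = (-1 + y)*y = y*(-1 + y))
W(s) = 4 (W(s) = -1 + 5 = 4)
p = -13 (p = -45 + 32 = -13)
f = -33
Z(v) = 4 - v
(p*f)*Z(-3) = (-13*(-33))*(4 - 1*(-3)) = 429*(4 + 3) = 429*7 = 3003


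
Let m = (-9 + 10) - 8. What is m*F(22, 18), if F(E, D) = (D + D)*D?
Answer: -4536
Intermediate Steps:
m = -7 (m = 1 - 8 = -7)
F(E, D) = 2*D² (F(E, D) = (2*D)*D = 2*D²)
m*F(22, 18) = -14*18² = -14*324 = -7*648 = -4536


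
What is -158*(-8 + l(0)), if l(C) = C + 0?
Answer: 1264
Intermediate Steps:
l(C) = C
-158*(-8 + l(0)) = -158*(-8 + 0) = -158*(-8) = 1264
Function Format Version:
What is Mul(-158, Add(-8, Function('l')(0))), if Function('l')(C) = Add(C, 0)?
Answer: 1264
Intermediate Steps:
Function('l')(C) = C
Mul(-158, Add(-8, Function('l')(0))) = Mul(-158, Add(-8, 0)) = Mul(-158, -8) = 1264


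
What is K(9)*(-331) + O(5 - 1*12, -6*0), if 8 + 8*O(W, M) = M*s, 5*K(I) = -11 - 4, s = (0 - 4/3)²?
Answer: 992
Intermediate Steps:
s = 16/9 (s = (0 - 4*⅓)² = (0 - 4/3)² = (-4/3)² = 16/9 ≈ 1.7778)
K(I) = -3 (K(I) = (-11 - 4)/5 = (⅕)*(-15) = -3)
O(W, M) = -1 + 2*M/9 (O(W, M) = -1 + (M*(16/9))/8 = -1 + (16*M/9)/8 = -1 + 2*M/9)
K(9)*(-331) + O(5 - 1*12, -6*0) = -3*(-331) + (-1 + 2*(-6*0)/9) = 993 + (-1 + (2/9)*0) = 993 + (-1 + 0) = 993 - 1 = 992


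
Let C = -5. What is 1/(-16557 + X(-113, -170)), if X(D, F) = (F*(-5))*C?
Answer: -1/20807 ≈ -4.8061e-5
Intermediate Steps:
X(D, F) = 25*F (X(D, F) = (F*(-5))*(-5) = -5*F*(-5) = 25*F)
1/(-16557 + X(-113, -170)) = 1/(-16557 + 25*(-170)) = 1/(-16557 - 4250) = 1/(-20807) = -1/20807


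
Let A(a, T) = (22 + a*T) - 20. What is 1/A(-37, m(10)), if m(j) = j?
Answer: -1/368 ≈ -0.0027174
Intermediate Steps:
A(a, T) = 2 + T*a (A(a, T) = (22 + T*a) - 20 = 2 + T*a)
1/A(-37, m(10)) = 1/(2 + 10*(-37)) = 1/(2 - 370) = 1/(-368) = -1/368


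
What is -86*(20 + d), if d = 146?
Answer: -14276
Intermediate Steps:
-86*(20 + d) = -86*(20 + 146) = -86*166 = -14276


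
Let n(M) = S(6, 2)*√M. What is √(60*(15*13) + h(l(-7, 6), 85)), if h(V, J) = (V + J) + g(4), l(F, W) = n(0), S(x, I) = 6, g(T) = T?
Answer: √11789 ≈ 108.58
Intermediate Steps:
n(M) = 6*√M
l(F, W) = 0 (l(F, W) = 6*√0 = 6*0 = 0)
h(V, J) = 4 + J + V (h(V, J) = (V + J) + 4 = (J + V) + 4 = 4 + J + V)
√(60*(15*13) + h(l(-7, 6), 85)) = √(60*(15*13) + (4 + 85 + 0)) = √(60*195 + 89) = √(11700 + 89) = √11789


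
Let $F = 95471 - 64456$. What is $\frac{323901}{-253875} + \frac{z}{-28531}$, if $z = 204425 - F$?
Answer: $- \frac{17755227727}{2414435875} \approx -7.3538$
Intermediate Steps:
$F = 31015$ ($F = 95471 - 64456 = 31015$)
$z = 173410$ ($z = 204425 - 31015 = 173410$)
$\frac{323901}{-253875} + \frac{z}{-28531} = \frac{323901}{-253875} + \frac{173410}{-28531} = 323901 \left(- \frac{1}{253875}\right) + 173410 \left(- \frac{1}{28531}\right) = - \frac{107967}{84625} - \frac{173410}{28531} = - \frac{17755227727}{2414435875}$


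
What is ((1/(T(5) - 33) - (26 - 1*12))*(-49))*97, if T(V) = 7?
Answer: 1734845/26 ≈ 66725.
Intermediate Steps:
((1/(T(5) - 33) - (26 - 1*12))*(-49))*97 = ((1/(7 - 33) - (26 - 1*12))*(-49))*97 = ((1/(-26) - (26 - 12))*(-49))*97 = ((-1/26 - 1*14)*(-49))*97 = ((-1/26 - 14)*(-49))*97 = -365/26*(-49)*97 = (17885/26)*97 = 1734845/26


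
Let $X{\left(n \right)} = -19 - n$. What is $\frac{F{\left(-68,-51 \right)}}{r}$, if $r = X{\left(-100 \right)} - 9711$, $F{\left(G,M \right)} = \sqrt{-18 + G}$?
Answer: $- \frac{i \sqrt{86}}{9630} \approx - 0.00096299 i$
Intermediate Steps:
$r = -9630$ ($r = \left(-19 - -100\right) - 9711 = \left(-19 + 100\right) - 9711 = 81 - 9711 = -9630$)
$\frac{F{\left(-68,-51 \right)}}{r} = \frac{\sqrt{-18 - 68}}{-9630} = \sqrt{-86} \left(- \frac{1}{9630}\right) = i \sqrt{86} \left(- \frac{1}{9630}\right) = - \frac{i \sqrt{86}}{9630}$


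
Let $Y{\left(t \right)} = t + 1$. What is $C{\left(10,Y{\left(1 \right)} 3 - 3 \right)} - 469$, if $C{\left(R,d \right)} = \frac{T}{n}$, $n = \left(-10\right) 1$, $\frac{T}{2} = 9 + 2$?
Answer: $- \frac{2356}{5} \approx -471.2$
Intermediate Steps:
$T = 22$ ($T = 2 \left(9 + 2\right) = 2 \cdot 11 = 22$)
$Y{\left(t \right)} = 1 + t$
$n = -10$
$C{\left(R,d \right)} = - \frac{11}{5}$ ($C{\left(R,d \right)} = \frac{22}{-10} = 22 \left(- \frac{1}{10}\right) = - \frac{11}{5}$)
$C{\left(10,Y{\left(1 \right)} 3 - 3 \right)} - 469 = - \frac{11}{5} - 469 = - \frac{2356}{5}$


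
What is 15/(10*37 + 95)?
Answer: 1/31 ≈ 0.032258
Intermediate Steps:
15/(10*37 + 95) = 15/(370 + 95) = 15/465 = (1/465)*15 = 1/31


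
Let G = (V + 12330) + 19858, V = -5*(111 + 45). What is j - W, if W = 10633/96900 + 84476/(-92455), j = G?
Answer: 56277600813277/1791777900 ≈ 31409.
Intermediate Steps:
V = -780 (V = -5*156 = -780)
G = 31408 (G = (-780 + 12330) + 19858 = 11550 + 19858 = 31408)
j = 31408
W = -1440530077/1791777900 (W = 10633*(1/96900) + 84476*(-1/92455) = 10633/96900 - 84476/92455 = -1440530077/1791777900 ≈ -0.80397)
j - W = 31408 - 1*(-1440530077/1791777900) = 31408 + 1440530077/1791777900 = 56277600813277/1791777900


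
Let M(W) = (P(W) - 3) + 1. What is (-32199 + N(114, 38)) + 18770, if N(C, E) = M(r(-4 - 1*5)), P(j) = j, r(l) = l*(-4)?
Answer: -13395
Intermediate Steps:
r(l) = -4*l
M(W) = -2 + W (M(W) = (W - 3) + 1 = (-3 + W) + 1 = -2 + W)
N(C, E) = 34 (N(C, E) = -2 - 4*(-4 - 1*5) = -2 - 4*(-4 - 5) = -2 - 4*(-9) = -2 + 36 = 34)
(-32199 + N(114, 38)) + 18770 = (-32199 + 34) + 18770 = -32165 + 18770 = -13395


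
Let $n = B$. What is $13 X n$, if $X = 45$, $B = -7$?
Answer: $-4095$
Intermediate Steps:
$n = -7$
$13 X n = 13 \cdot 45 \left(-7\right) = 585 \left(-7\right) = -4095$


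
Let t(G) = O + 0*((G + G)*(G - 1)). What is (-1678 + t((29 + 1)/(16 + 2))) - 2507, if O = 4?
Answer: -4181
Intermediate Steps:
t(G) = 4 (t(G) = 4 + 0*((G + G)*(G - 1)) = 4 + 0*((2*G)*(-1 + G)) = 4 + 0*(2*G*(-1 + G)) = 4 + 0 = 4)
(-1678 + t((29 + 1)/(16 + 2))) - 2507 = (-1678 + 4) - 2507 = -1674 - 2507 = -4181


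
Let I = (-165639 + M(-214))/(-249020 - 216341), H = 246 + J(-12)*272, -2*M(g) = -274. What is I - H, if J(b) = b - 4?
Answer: 1910937768/465361 ≈ 4106.4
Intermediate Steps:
M(g) = 137 (M(g) = -½*(-274) = 137)
J(b) = -4 + b
H = -4106 (H = 246 + (-4 - 12)*272 = 246 - 16*272 = 246 - 4352 = -4106)
I = 165502/465361 (I = (-165639 + 137)/(-249020 - 216341) = -165502/(-465361) = -165502*(-1/465361) = 165502/465361 ≈ 0.35564)
I - H = 165502/465361 - 1*(-4106) = 165502/465361 + 4106 = 1910937768/465361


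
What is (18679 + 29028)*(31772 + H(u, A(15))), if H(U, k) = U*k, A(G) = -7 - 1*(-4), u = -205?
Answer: 1545086609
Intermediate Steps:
A(G) = -3 (A(G) = -7 + 4 = -3)
(18679 + 29028)*(31772 + H(u, A(15))) = (18679 + 29028)*(31772 - 205*(-3)) = 47707*(31772 + 615) = 47707*32387 = 1545086609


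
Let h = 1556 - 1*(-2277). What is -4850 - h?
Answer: -8683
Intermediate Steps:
h = 3833 (h = 1556 + 2277 = 3833)
-4850 - h = -4850 - 1*3833 = -4850 - 3833 = -8683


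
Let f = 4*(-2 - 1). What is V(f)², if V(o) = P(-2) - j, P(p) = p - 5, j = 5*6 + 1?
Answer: 1444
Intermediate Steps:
j = 31 (j = 30 + 1 = 31)
P(p) = -5 + p
f = -12 (f = 4*(-3) = -12)
V(o) = -38 (V(o) = (-5 - 2) - 1*31 = -7 - 31 = -38)
V(f)² = (-38)² = 1444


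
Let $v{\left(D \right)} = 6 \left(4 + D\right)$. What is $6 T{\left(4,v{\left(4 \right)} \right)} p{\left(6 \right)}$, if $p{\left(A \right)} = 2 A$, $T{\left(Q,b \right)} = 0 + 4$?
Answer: $288$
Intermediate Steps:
$v{\left(D \right)} = 24 + 6 D$
$T{\left(Q,b \right)} = 4$
$6 T{\left(4,v{\left(4 \right)} \right)} p{\left(6 \right)} = 6 \cdot 4 \cdot 2 \cdot 6 = 24 \cdot 12 = 288$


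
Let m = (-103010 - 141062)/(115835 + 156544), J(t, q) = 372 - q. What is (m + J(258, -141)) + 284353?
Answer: 77591272142/272379 ≈ 2.8487e+5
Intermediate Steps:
m = -244072/272379 ≈ -0.89608
(m + J(258, -141)) + 284353 = (-244072/272379 + (372 - 1*(-141))) + 284353 = (-244072/272379 + (372 + 141)) + 284353 = (-244072/272379 + 513) + 284353 = 139486355/272379 + 284353 = 77591272142/272379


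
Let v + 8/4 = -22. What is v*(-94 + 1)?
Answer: 2232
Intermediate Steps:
v = -24 (v = -2 - 22 = -24)
v*(-94 + 1) = -24*(-94 + 1) = -24*(-93) = 2232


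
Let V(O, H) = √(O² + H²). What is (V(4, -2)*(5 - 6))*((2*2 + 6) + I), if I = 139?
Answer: -298*√5 ≈ -666.35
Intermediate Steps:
V(O, H) = √(H² + O²)
(V(4, -2)*(5 - 6))*((2*2 + 6) + I) = (√((-2)² + 4²)*(5 - 6))*((2*2 + 6) + 139) = (√(4 + 16)*(-1))*((4 + 6) + 139) = (√20*(-1))*(10 + 139) = ((2*√5)*(-1))*149 = -2*√5*149 = -298*√5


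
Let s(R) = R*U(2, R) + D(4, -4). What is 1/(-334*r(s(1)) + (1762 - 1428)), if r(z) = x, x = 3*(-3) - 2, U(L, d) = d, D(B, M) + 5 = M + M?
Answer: 1/4008 ≈ 0.00024950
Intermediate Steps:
D(B, M) = -5 + 2*M (D(B, M) = -5 + (M + M) = -5 + 2*M)
s(R) = -13 + R**2 (s(R) = R*R + (-5 + 2*(-4)) = R**2 + (-5 - 8) = R**2 - 13 = -13 + R**2)
x = -11 (x = -9 - 2 = -11)
r(z) = -11
1/(-334*r(s(1)) + (1762 - 1428)) = 1/(-334*(-11) + (1762 - 1428)) = 1/(3674 + 334) = 1/4008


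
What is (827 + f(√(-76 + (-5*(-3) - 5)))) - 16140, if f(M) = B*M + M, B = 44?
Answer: -15313 + 45*I*√66 ≈ -15313.0 + 365.58*I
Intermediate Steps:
f(M) = 45*M (f(M) = 44*M + M = 45*M)
(827 + f(√(-76 + (-5*(-3) - 5)))) - 16140 = (827 + 45*√(-76 + (-5*(-3) - 5))) - 16140 = (827 + 45*√(-76 + (15 - 5))) - 16140 = (827 + 45*√(-76 + 10)) - 16140 = (827 + 45*√(-66)) - 16140 = (827 + 45*(I*√66)) - 16140 = (827 + 45*I*√66) - 16140 = -15313 + 45*I*√66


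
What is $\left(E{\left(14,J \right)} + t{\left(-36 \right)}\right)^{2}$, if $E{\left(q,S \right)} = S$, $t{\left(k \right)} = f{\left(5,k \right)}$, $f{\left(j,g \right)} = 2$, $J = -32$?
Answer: $900$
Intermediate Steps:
$t{\left(k \right)} = 2$
$\left(E{\left(14,J \right)} + t{\left(-36 \right)}\right)^{2} = \left(-32 + 2\right)^{2} = \left(-30\right)^{2} = 900$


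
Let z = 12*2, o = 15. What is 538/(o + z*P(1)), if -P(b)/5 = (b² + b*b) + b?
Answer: -538/345 ≈ -1.5594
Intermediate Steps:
P(b) = -10*b² - 5*b (P(b) = -5*((b² + b*b) + b) = -5*((b² + b²) + b) = -5*(2*b² + b) = -5*(b + 2*b²) = -10*b² - 5*b)
z = 24
538/(o + z*P(1)) = 538/(15 + 24*(-5*1*(1 + 2*1))) = 538/(15 + 24*(-5*1*(1 + 2))) = 538/(15 + 24*(-5*1*3)) = 538/(15 + 24*(-15)) = 538/(15 - 360) = 538/(-345) = 538*(-1/345) = -538/345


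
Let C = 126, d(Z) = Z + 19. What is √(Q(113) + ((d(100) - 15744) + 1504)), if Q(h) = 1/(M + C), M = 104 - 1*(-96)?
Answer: 11*I*√12402670/326 ≈ 118.83*I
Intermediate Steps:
d(Z) = 19 + Z
M = 200 (M = 104 + 96 = 200)
Q(h) = 1/326 (Q(h) = 1/(200 + 126) = 1/326)
√(Q(113) + ((d(100) - 15744) + 1504)) = √(1/326 + (((19 + 100) - 15744) + 1504)) = √(1/326 + ((119 - 15744) + 1504)) = √(1/326 + (-15625 + 1504)) = √(1/326 - 14121) = √(-4603445/326) = 11*I*√12402670/326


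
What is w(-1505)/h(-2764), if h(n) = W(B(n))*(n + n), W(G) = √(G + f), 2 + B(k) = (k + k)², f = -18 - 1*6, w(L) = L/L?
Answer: -√30558758/168928814224 ≈ -3.2724e-8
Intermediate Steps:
w(L) = 1
f = -24 (f = -18 - 6 = -24)
B(k) = -2 + 4*k² (B(k) = -2 + (k + k)² = -2 + (2*k)² = -2 + 4*k²)
W(G) = √(-24 + G) (W(G) = √(G - 24) = √(-24 + G))
h(n) = 2*n*√(-26 + 4*n²) (h(n) = √(-24 + (-2 + 4*n²))*(n + n) = √(-26 + 4*n²)*(2*n) = 2*n*√(-26 + 4*n²))
w(-1505)/h(-2764) = 1/(2*(-2764)*√(-26 + 4*(-2764)²)) = 1/(2*(-2764)*√(-26 + 4*7639696)) = 1/(2*(-2764)*√(-26 + 30558784)) = 1/(2*(-2764)*√30558758) = 1/(-5528*√30558758) = 1*(-√30558758/168928814224) = -√30558758/168928814224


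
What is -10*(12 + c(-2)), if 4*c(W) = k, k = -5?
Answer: -215/2 ≈ -107.50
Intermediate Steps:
c(W) = -5/4 (c(W) = (1/4)*(-5) = -5/4)
-10*(12 + c(-2)) = -10*(12 - 5/4) = -10*43/4 = -215/2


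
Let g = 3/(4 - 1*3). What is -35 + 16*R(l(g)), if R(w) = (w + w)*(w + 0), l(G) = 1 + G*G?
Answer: 3165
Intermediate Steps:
g = 3 (g = 3/(4 - 3) = 3/1 = 3*1 = 3)
l(G) = 1 + G**2
R(w) = 2*w**2 (R(w) = (2*w)*w = 2*w**2)
-35 + 16*R(l(g)) = -35 + 16*(2*(1 + 3**2)**2) = -35 + 16*(2*(1 + 9)**2) = -35 + 16*(2*10**2) = -35 + 16*(2*100) = -35 + 16*200 = -35 + 3200 = 3165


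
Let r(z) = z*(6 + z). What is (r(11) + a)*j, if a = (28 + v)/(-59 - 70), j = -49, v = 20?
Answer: -393225/43 ≈ -9144.8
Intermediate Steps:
a = -16/43 (a = (28 + 20)/(-59 - 70) = 48/(-129) = 48*(-1/129) = -16/43 ≈ -0.37209)
(r(11) + a)*j = (11*(6 + 11) - 16/43)*(-49) = (11*17 - 16/43)*(-49) = (187 - 16/43)*(-49) = (8025/43)*(-49) = -393225/43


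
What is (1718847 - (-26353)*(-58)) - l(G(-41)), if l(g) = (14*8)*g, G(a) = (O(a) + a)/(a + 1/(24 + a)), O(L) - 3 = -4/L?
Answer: 2722567849/14309 ≈ 1.9027e+5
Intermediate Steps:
O(L) = 3 - 4/L
G(a) = (3 + a - 4/a)/(a + 1/(24 + a)) (G(a) = ((3 - 4/a) + a)/(a + 1/(24 + a)) = (3 + a - 4/a)/(a + 1/(24 + a)))
l(g) = 112*g
(1718847 - (-26353)*(-58)) - l(G(-41)) = (1718847 - (-26353)*(-58)) - 112*(-96 + (-41)³ + 27*(-41)² + 68*(-41))/((-41)*(1 + (-41)² + 24*(-41))) = (1718847 - 1*1528474) - 112*(-(-96 - 68921 + 27*1681 - 2788)/(41*(1 + 1681 - 984))) = (1718847 - 1528474) - 112*(-1/41*(-96 - 68921 + 45387 - 2788)/698) = 190373 - 112*(-1/41*1/698*(-26418)) = 190373 - 112*13209/14309 = 190373 - 1*1479408/14309 = 190373 - 1479408/14309 = 2722567849/14309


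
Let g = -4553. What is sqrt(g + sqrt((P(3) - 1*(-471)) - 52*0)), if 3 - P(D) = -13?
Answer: sqrt(-4553 + sqrt(487)) ≈ 67.312*I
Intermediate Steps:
P(D) = 16 (P(D) = 3 - 1*(-13) = 3 + 13 = 16)
sqrt(g + sqrt((P(3) - 1*(-471)) - 52*0)) = sqrt(-4553 + sqrt((16 - 1*(-471)) - 52*0)) = sqrt(-4553 + sqrt((16 + 471) + 0)) = sqrt(-4553 + sqrt(487 + 0)) = sqrt(-4553 + sqrt(487))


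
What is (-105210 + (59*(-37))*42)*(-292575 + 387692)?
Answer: -18728156832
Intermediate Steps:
(-105210 + (59*(-37))*42)*(-292575 + 387692) = (-105210 - 2183*42)*95117 = (-105210 - 91686)*95117 = -196896*95117 = -18728156832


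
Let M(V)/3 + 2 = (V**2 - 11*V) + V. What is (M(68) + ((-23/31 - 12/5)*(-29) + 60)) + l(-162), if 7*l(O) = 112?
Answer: 1858933/155 ≈ 11993.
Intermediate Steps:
M(V) = -6 - 30*V + 3*V**2 (M(V) = -6 + 3*((V**2 - 11*V) + V) = -6 + 3*(V**2 - 10*V) = -6 + (-30*V + 3*V**2) = -6 - 30*V + 3*V**2)
l(O) = 16 (l(O) = (1/7)*112 = 16)
(M(68) + ((-23/31 - 12/5)*(-29) + 60)) + l(-162) = ((-6 - 30*68 + 3*68**2) + ((-23/31 - 12/5)*(-29) + 60)) + 16 = ((-6 - 2040 + 3*4624) + ((-23*1/31 - 12*1/5)*(-29) + 60)) + 16 = ((-6 - 2040 + 13872) + ((-23/31 - 12/5)*(-29) + 60)) + 16 = (11826 + (-487/155*(-29) + 60)) + 16 = (11826 + (14123/155 + 60)) + 16 = (11826 + 23423/155) + 16 = 1856453/155 + 16 = 1858933/155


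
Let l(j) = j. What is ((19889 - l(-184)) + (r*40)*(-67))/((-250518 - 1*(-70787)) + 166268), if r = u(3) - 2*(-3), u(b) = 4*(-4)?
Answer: -46873/13463 ≈ -3.4816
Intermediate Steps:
u(b) = -16
r = -10 (r = -16 - 2*(-3) = -16 + 6 = -10)
((19889 - l(-184)) + (r*40)*(-67))/((-250518 - 1*(-70787)) + 166268) = ((19889 - 1*(-184)) - 10*40*(-67))/((-250518 - 1*(-70787)) + 166268) = ((19889 + 184) - 400*(-67))/((-250518 + 70787) + 166268) = (20073 + 26800)/(-179731 + 166268) = 46873/(-13463) = 46873*(-1/13463) = -46873/13463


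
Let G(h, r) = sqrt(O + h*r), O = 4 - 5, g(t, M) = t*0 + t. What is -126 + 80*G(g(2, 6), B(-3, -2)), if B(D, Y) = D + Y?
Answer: -126 + 80*I*sqrt(11) ≈ -126.0 + 265.33*I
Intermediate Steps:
g(t, M) = t (g(t, M) = 0 + t = t)
O = -1
G(h, r) = sqrt(-1 + h*r)
-126 + 80*G(g(2, 6), B(-3, -2)) = -126 + 80*sqrt(-1 + 2*(-3 - 2)) = -126 + 80*sqrt(-1 + 2*(-5)) = -126 + 80*sqrt(-1 - 10) = -126 + 80*sqrt(-11) = -126 + 80*(I*sqrt(11)) = -126 + 80*I*sqrt(11)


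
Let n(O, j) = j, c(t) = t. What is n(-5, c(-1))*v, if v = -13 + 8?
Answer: 5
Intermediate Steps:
v = -5
n(-5, c(-1))*v = -1*(-5) = 5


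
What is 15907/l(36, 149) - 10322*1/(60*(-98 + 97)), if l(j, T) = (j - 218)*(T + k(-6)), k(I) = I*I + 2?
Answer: 43793066/255255 ≈ 171.57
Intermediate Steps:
k(I) = 2 + I² (k(I) = I² + 2 = 2 + I²)
l(j, T) = (-218 + j)*(38 + T) (l(j, T) = (j - 218)*(T + (2 + (-6)²)) = (-218 + j)*(T + (2 + 36)) = (-218 + j)*(T + 38) = (-218 + j)*(38 + T))
15907/l(36, 149) - 10322*1/(60*(-98 + 97)) = 15907/(-8284 - 218*149 + 38*36 + 149*36) - 10322*1/(60*(-98 + 97)) = 15907/(-8284 - 32482 + 1368 + 5364) - 10322/((-1*60)) = 15907/(-34034) - 10322/(-60) = 15907*(-1/34034) - 10322*(-1/60) = -15907/34034 + 5161/30 = 43793066/255255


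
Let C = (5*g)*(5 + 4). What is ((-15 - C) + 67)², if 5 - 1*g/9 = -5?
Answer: 15984004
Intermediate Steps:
g = 90 (g = 45 - 9*(-5) = 45 + 45 = 90)
C = 4050 (C = (5*90)*(5 + 4) = 450*9 = 4050)
((-15 - C) + 67)² = ((-15 - 1*4050) + 67)² = ((-15 - 4050) + 67)² = (-4065 + 67)² = (-3998)² = 15984004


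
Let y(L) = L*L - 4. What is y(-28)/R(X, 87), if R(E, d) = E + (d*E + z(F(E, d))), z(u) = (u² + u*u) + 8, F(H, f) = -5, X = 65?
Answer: 130/963 ≈ 0.13499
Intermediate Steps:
z(u) = 8 + 2*u² (z(u) = (u² + u²) + 8 = 2*u² + 8 = 8 + 2*u²)
y(L) = -4 + L² (y(L) = L² - 4 = -4 + L²)
R(E, d) = 58 + E + E*d (R(E, d) = E + (d*E + (8 + 2*(-5)²)) = E + (E*d + (8 + 2*25)) = E + (E*d + (8 + 50)) = E + (E*d + 58) = E + (58 + E*d) = 58 + E + E*d)
y(-28)/R(X, 87) = (-4 + (-28)²)/(58 + 65 + 65*87) = (-4 + 784)/(58 + 65 + 5655) = 780/5778 = 780*(1/5778) = 130/963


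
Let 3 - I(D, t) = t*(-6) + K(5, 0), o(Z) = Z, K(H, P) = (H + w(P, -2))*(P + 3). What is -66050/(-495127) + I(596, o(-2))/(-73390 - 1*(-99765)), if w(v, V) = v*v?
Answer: 1730185702/13058974625 ≈ 0.13249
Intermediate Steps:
w(v, V) = v²
K(H, P) = (3 + P)*(H + P²) (K(H, P) = (H + P²)*(P + 3) = (H + P²)*(3 + P) = (3 + P)*(H + P²))
I(D, t) = -12 + 6*t (I(D, t) = 3 - (t*(-6) + (0³ + 3*5 + 3*0² + 5*0)) = 3 - (-6*t + (0 + 15 + 3*0 + 0)) = 3 - (-6*t + (0 + 15 + 0 + 0)) = 3 - (-6*t + 15) = 3 - (15 - 6*t) = 3 + (-15 + 6*t) = -12 + 6*t)
-66050/(-495127) + I(596, o(-2))/(-73390 - 1*(-99765)) = -66050/(-495127) + (-12 + 6*(-2))/(-73390 - 1*(-99765)) = -66050*(-1/495127) + (-12 - 12)/(-73390 + 99765) = 66050/495127 - 24/26375 = 1730185702/13058974625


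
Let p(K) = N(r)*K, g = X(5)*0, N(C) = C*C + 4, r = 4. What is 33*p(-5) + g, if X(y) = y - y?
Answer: -3300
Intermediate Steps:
X(y) = 0
N(C) = 4 + C² (N(C) = C² + 4 = 4 + C²)
g = 0 (g = 0*0 = 0)
p(K) = 20*K (p(K) = (4 + 4²)*K = (4 + 16)*K = 20*K)
33*p(-5) + g = 33*(20*(-5)) + 0 = 33*(-100) + 0 = -3300 + 0 = -3300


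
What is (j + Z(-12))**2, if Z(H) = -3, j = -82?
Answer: 7225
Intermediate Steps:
(j + Z(-12))**2 = (-82 - 3)**2 = (-85)**2 = 7225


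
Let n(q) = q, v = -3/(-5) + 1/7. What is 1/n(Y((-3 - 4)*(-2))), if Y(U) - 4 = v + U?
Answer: 35/656 ≈ 0.053354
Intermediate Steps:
v = 26/35 (v = -3*(-⅕) + 1*(⅐) = ⅗ + ⅐ = 26/35 ≈ 0.74286)
Y(U) = 166/35 + U (Y(U) = 4 + (26/35 + U) = 166/35 + U)
1/n(Y((-3 - 4)*(-2))) = 1/(166/35 + (-3 - 4)*(-2)) = 1/(166/35 - 7*(-2)) = 1/(166/35 + 14) = 1/(656/35) = 35/656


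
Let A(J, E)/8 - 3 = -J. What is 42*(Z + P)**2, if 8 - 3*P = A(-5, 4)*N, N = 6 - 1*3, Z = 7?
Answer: 371966/3 ≈ 1.2399e+5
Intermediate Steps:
N = 3 (N = 6 - 3 = 3)
A(J, E) = 24 - 8*J (A(J, E) = 24 + 8*(-J) = 24 - 8*J)
P = -184/3 (P = 8/3 - (24 - 8*(-5))*3/3 = 8/3 - (24 + 40)*3/3 = 8/3 - 64*3/3 = 8/3 - 1/3*192 = 8/3 - 64 = -184/3 ≈ -61.333)
42*(Z + P)**2 = 42*(7 - 184/3)**2 = 42*(-163/3)**2 = 42*(26569/9) = 371966/3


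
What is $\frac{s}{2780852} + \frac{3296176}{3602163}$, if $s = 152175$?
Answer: $\frac{9714336776477}{10017082182876} \approx 0.96978$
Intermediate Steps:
$\frac{s}{2780852} + \frac{3296176}{3602163} = \frac{152175}{2780852} + \frac{3296176}{3602163} = \frac{9714336776477}{10017082182876}$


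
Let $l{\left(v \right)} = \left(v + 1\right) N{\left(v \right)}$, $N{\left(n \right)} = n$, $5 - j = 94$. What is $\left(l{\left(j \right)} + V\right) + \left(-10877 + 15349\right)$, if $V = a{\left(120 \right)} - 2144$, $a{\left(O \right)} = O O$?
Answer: $24560$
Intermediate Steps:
$j = -89$ ($j = 5 - 94 = -89$)
$a{\left(O \right)} = O^{2}$
$l{\left(v \right)} = v \left(1 + v\right)$ ($l{\left(v \right)} = \left(v + 1\right) v = \left(1 + v\right) v = v \left(1 + v\right)$)
$V = 12256$ ($V = 120^{2} - 2144 = 14400 - 2144 = 12256$)
$\left(l{\left(j \right)} + V\right) + \left(-10877 + 15349\right) = \left(- 89 \left(1 - 89\right) + 12256\right) + \left(-10877 + 15349\right) = \left(\left(-89\right) \left(-88\right) + 12256\right) + 4472 = \left(7832 + 12256\right) + 4472 = 20088 + 4472 = 24560$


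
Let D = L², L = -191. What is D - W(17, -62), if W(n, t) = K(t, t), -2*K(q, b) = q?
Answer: 36450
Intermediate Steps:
K(q, b) = -q/2
W(n, t) = -t/2
D = 36481 (D = (-191)² = 36481)
D - W(17, -62) = 36481 - (-1)*(-62)/2 = 36481 - 1*31 = 36481 - 31 = 36450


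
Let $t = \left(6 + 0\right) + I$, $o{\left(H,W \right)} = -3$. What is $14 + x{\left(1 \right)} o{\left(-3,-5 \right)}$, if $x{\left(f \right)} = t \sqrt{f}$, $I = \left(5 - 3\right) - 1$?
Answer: $-7$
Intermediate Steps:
$I = 1$ ($I = 2 - 1 = 1$)
$t = 7$ ($t = \left(6 + 0\right) + 1 = 6 + 1 = 7$)
$x{\left(f \right)} = 7 \sqrt{f}$
$14 + x{\left(1 \right)} o{\left(-3,-5 \right)} = 14 + 7 \sqrt{1} \left(-3\right) = 14 + 7 \cdot 1 \left(-3\right) = 14 + 7 \left(-3\right) = 14 - 21 = -7$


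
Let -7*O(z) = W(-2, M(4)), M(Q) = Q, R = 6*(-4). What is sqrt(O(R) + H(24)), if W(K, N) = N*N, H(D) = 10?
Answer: 3*sqrt(42)/7 ≈ 2.7775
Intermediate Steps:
R = -24
W(K, N) = N**2
O(z) = -16/7 (O(z) = -1/7*4**2 = -1/7*16 = -16/7)
sqrt(O(R) + H(24)) = sqrt(-16/7 + 10) = sqrt(54/7) = 3*sqrt(42)/7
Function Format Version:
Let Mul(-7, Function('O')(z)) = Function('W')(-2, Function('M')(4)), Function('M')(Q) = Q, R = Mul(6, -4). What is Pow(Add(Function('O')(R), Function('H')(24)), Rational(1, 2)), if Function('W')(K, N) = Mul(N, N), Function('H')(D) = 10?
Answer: Mul(Rational(3, 7), Pow(42, Rational(1, 2))) ≈ 2.7775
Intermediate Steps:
R = -24
Function('W')(K, N) = Pow(N, 2)
Function('O')(z) = Rational(-16, 7) (Function('O')(z) = Mul(Rational(-1, 7), Pow(4, 2)) = Mul(Rational(-1, 7), 16) = Rational(-16, 7))
Pow(Add(Function('O')(R), Function('H')(24)), Rational(1, 2)) = Pow(Add(Rational(-16, 7), 10), Rational(1, 2)) = Pow(Rational(54, 7), Rational(1, 2)) = Mul(Rational(3, 7), Pow(42, Rational(1, 2)))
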